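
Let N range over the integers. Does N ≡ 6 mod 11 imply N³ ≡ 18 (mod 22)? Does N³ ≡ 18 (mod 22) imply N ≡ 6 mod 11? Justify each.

(→) This fails: take N = 17. Then 17 ≡ 6 (mod 11), but 17³ = 4913 ≡ 7 (mod 22), not 18.

(←) Conversely, the residues r modulo 22 with r³ ≡ 18 (mod 22) are exactly {6}, and each is ≡ 6 (mod 11).

The forward direction fails; the converse holds.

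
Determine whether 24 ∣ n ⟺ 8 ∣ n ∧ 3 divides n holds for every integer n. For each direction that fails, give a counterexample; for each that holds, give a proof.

(⟹) If 24 ∣ n, write n = 24q. Since 24 = 3·8, n = 8·(3q), so 8 ∣ n; and since 24 = 8·3, n = 3·(8q), so 3 ∣ n.

(⟸) Suppose 8 ∣ n and 3 ∣ n. Any common multiple of 8 and 3 is a multiple of their lcm; here gcd(8, 3) = 1, so lcm(8, 3) = 8·3 = 24, so 24 ∣ n.

The biconditional holds.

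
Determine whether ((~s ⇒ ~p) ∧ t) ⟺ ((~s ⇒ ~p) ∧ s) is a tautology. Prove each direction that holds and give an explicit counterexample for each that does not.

(→) This fails. Under s = F, p = F, t = T, the left side is true but the right side is false.

(←) This fails. Under s = T, p = F, t = F, the left side is false but the right side is true.

Neither implication holds.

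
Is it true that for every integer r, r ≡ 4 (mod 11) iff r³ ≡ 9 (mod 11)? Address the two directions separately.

Equivalent; both directions hold.

(⟸) Suppose r³ ≡ 9 (mod 11). The only residue r in {0, …, 10} with r³ ≡ 9 (mod 11) is r = 4, so r ≡ 4 (mod 11).

(⟹) Suppose r ≡ 4 (mod 11). Write r = 11j + 4. Then (11j + 4)³ = 1331j³ + 1452j² + 528j + 64 = 11(121j³ + 132j² + 48j + 5) + 9, so r³ ≡ 9 (mod 11).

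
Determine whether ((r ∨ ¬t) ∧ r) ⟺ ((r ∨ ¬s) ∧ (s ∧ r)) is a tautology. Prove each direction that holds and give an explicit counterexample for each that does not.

Not equivalent: only (⇐) holds.

(⟹) This fails. Under s = F, r = T, t = F, the left side is true but the right side is false.

(⟸) Assume the antecedent. If s is true, the antecedent forces (s = T, r = T, t = F) or (s = T, r = T, t = T), and (r ∨ ¬t) ∧ r holds there. If s is false, the antecedent cannot hold. Either way (r ∨ ¬t) ∧ r holds.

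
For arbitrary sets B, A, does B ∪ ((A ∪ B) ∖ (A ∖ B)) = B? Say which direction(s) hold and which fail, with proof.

Forward inclusion. Let x ∈ B ∪ ((A ∪ B) ∖ (A ∖ B)). Then either x ∈ B and x ∉ A; or x ∈ B ∩ A. In each case x ∈ B, so B ∪ ((A ∪ B) ∖ (A ∖ B)) ⊆ B.

Reverse inclusion. Let x ∈ B. Then either x ∈ B and x ∉ A; or x ∈ B ∩ A. In each case x ∈ B ∪ ((A ∪ B) ∖ (A ∖ B)), so B ⊆ B ∪ ((A ∪ B) ∖ (A ∖ B)).

Both inclusions hold; the sets are equal.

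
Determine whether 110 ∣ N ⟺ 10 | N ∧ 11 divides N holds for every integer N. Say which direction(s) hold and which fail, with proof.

[⇒] If 110 ∣ N, write N = 110q. Since 110 = 11·10, N = 10·(11q), so 10 ∣ N; and since 110 = 10·11, N = 11·(10q), so 11 ∣ N.

[⇐] Suppose 10 ∣ N and 11 ∣ N. Any common multiple of 10 and 11 is a multiple of their lcm; here gcd(10, 11) = 1, so lcm(10, 11) = 10·11 = 110, so 110 ∣ N.

Both implications hold.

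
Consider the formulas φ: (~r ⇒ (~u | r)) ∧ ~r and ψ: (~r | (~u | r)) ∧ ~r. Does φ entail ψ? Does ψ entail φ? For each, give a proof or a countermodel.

The forward direction holds; the converse fails.

(⇒) Assume the antecedent. If u is true, the antecedent cannot hold. If u is false, the antecedent forces (u = F, r = F), and (~r | (~u | r)) ∧ ~r holds there. Either way (~r | (~u | r)) ∧ ~r holds.

(⇐) This fails. Under u = T, r = F, the left side is false but the right side is true.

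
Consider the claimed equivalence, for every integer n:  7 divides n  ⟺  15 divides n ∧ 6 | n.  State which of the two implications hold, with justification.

[⇒] This fails: take n = 7. Certainly 7 ∣ 7, but 15 ∤ 7.

[⇐] This fails: take n = 30. Both 15 ∣ 30 and 6 ∣ 30, yet 30 is not a multiple of 7 (since 30 = 4·7 + 2), so 7 ∤ 30.

(⇒) fails and (⇐) fails.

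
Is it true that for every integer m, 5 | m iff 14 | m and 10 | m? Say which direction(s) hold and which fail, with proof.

[⇒] This fails: take m = 5. Certainly 5 ∣ 5, but 14 ∤ 5.

[⇐] Suppose 14 ∣ m and 10 ∣ m. Any common multiple of 14 and 10 is a multiple of their lcm; here lcm(14, 10) = 14·10/gcd(14, 10) = 140/2 = 70, so 70 ∣ m. Since 5 ∣ 70, it follows that 5 ∣ m.

Only the converse holds.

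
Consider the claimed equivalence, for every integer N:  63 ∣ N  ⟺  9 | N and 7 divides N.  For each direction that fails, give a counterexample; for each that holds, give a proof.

(⇒) If 63 ∣ N, write N = 63q. Since 63 = 7·9, N = 9·(7q), so 9 ∣ N; and since 63 = 9·7, N = 7·(9q), so 7 ∣ N.

(⇐) Suppose 9 ∣ N and 7 ∣ N. Any common multiple of 9 and 7 is a multiple of their lcm; here gcd(9, 7) = 1, so lcm(9, 7) = 9·7 = 63, so 63 ∣ N.

Both directions hold.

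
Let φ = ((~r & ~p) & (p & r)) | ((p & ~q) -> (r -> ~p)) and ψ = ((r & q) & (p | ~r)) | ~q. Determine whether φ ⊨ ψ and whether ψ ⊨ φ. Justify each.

(→) This fails. Under r = F, q = T, p = F, the left side is true but the right side is false.

(←) This fails. Under r = T, q = F, p = T, the left side is false but the right side is true.

Neither implication holds.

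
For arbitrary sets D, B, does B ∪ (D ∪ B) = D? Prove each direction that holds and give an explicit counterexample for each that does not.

Only the reverse inclusion holds.

Forward inclusion. This inclusion fails. Take D = ∅, B = {1}; then 1 ∈ B ∪ (D ∪ B) but 1 ∉ D.

Reverse inclusion. Let x ∈ D. Then either x ∈ D and x ∉ B; or x ∈ D ∩ B. In each case x ∈ B ∪ (D ∪ B), so D ⊆ B ∪ (D ∪ B).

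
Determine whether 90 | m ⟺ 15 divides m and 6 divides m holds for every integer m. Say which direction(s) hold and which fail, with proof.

The forward direction holds; the converse fails.

[⇐] This fails: take m = 30. Both 15 ∣ 30 and 6 ∣ 30, yet 30 is not a multiple of 90 (since 30 = 0·90 + 30), so 90 ∤ 30.

[⇒] If 90 ∣ m, write m = 90q. Since 90 = 6·15, m = 15·(6q), so 15 ∣ m; and since 90 = 15·6, m = 6·(15q), so 6 ∣ m.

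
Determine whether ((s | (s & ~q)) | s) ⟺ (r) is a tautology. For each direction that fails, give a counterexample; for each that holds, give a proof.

(→) This fails. Under q = F, r = F, s = T, the left side is true but the right side is false.

(←) This fails. Under q = F, r = T, s = F, the left side is false but the right side is true.

(⇒) fails and (⇐) fails.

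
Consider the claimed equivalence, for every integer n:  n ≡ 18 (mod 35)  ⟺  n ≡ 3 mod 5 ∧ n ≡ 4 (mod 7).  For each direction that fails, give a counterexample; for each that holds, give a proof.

Both implications hold.

(←) If n ≡ 3 (mod 5) and n ≡ 4 (mod 7), then by the Chinese remainder theorem n ≡ 18 (mod 35). This is exactly n ≡ 18 (mod 35).

(→) Suppose n ≡ 18 (mod 35); write n = 35j + 18. Since 5 ∣ 35, reducing mod 5 gives n ≡ 18 ≡ 3 (mod 5); since 7 ∣ 35, reducing mod 7 gives n ≡ 18 ≡ 4 (mod 7).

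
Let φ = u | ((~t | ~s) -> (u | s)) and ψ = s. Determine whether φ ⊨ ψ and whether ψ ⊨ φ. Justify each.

Not equivalent: only (⇐) holds.

[⇐] Assume the antecedent. If t is true, the antecedent forces (t = T, u = F, s = T) or (t = T, u = T, s = T), and u | ((~t | ~s) -> (u | s)) holds there. If t is false, the antecedent forces (t = F, u = F, s = T) or (t = F, u = T, s = T), and u | ((~t | ~s) -> (u | s)) holds there. Either way u | ((~t | ~s) -> (u | s)) holds.

[⇒] This fails. Under t = F, u = T, s = F, the left side is true but the right side is false.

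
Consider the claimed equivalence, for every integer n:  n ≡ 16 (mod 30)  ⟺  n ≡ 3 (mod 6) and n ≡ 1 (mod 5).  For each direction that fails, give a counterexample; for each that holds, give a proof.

Both directions fail.

Forward direction. This fails: n = 16 gives 16 ≡ 16 (mod 30) but 16 ≡ 4 (mod 6), so the conjunction on the right does not hold.

Converse. This fails: n = 21 satisfies both congruences on the right (21 ≡ 3 mod 6 and 21 ≡ 1 mod 5) yet 21 ≡ 21 (mod 30), not 16.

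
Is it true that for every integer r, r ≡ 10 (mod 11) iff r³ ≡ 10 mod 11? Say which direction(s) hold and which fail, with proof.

[⇐] For the converse, argue contrapositively. If r ≢ 10 (mod 11), then r is congruent to one of 0, 1, 2, 3, 4, 5, 6, 7, 8, 9 modulo 11, and these give r³ ≡ 0, 1, 8, 5, 9, 4, 7, 2, 6, 3 respectively — never 10.

[⇒] Suppose r ≡ 10 (mod 11). Write r = 11j + 10. Then (11j + 10)³ = 1331j³ + 3630j² + 3300j + 1000 = 11(121j³ + 330j² + 300j + 90) + 10, so r³ ≡ 10 (mod 11).

Both directions hold; the statement is true.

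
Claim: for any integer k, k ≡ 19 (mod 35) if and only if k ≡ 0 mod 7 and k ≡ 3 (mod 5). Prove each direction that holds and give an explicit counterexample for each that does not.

(⇒) fails and (⇐) fails.

[⇒] This fails: k = 19 gives 19 ≡ 19 (mod 35) but 19 ≡ 5 (mod 7), so the conjunction on the right does not hold.

[⇐] This fails: k = 28 satisfies both congruences on the right (28 ≡ 0 mod 7 and 28 ≡ 3 mod 5) yet 28 ≡ 28 (mod 35), not 19.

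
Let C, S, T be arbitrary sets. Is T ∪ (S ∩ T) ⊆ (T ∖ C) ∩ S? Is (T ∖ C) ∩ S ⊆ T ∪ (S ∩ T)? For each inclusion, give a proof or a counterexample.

(⊆) This inclusion fails. Take C = ∅, S = ∅, T = {1}; then 1 ∈ T ∪ (S ∩ T) but 1 ∉ (T ∖ C) ∩ S.

(⊇) Let x ∈ (T ∖ C) ∩ S. Then x ∈ S ∩ T and x ∉ C, from which x ∈ T ∪ (S ∩ T).

(⊆) fails; (⊇) holds.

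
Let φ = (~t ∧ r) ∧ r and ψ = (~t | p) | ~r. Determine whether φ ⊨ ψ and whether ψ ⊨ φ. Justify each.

(⇒) holds; (⇐) fails.

(→) Assume the antecedent. If r is true, the antecedent forces (r = T, p = F, t = F) or (r = T, p = T, t = F), and (~t | p) | ~r holds there. If r is false, the antecedent cannot hold. Either way (~t | p) | ~r holds.

(←) This fails. Under r = F, p = F, t = F, the left side is false but the right side is true.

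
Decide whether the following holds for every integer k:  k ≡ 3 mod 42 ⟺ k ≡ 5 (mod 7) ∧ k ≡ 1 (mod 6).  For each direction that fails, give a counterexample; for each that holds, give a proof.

Forward direction. This fails: k = 3 gives 3 ≡ 3 (mod 42) but 3 ≡ 3 (mod 7), so the conjunction on the right does not hold.

Converse. This fails: k = 19 satisfies both congruences on the right (19 ≡ 5 mod 7 and 19 ≡ 1 mod 6) yet 19 ≡ 19 (mod 42), not 3.

Both directions fail.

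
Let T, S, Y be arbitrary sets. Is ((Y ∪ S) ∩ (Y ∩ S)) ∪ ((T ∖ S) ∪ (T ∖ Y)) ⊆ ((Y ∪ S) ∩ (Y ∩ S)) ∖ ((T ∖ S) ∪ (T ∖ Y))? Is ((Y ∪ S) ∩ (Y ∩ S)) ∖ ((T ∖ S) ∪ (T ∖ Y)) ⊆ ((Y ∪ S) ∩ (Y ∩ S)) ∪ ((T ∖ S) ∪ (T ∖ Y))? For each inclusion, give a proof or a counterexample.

(⟹) This inclusion fails. Take T = {1}, S = ∅, Y = ∅; then 1 ∈ ((Y ∪ S) ∩ (Y ∩ S)) ∪ ((T ∖ S) ∪ (T ∖ Y)) but 1 ∉ ((Y ∪ S) ∩ (Y ∩ S)) ∖ ((T ∖ S) ∪ (T ∖ Y)).

(⟸) Let x ∈ ((Y ∪ S) ∩ (Y ∩ S)) ∖ ((T ∖ S) ∪ (T ∖ Y)). Then either x ∈ S ∩ Y and x ∉ T; or x ∈ T ∩ S ∩ Y. In each case x ∈ ((Y ∪ S) ∩ (Y ∩ S)) ∪ ((T ∖ S) ∪ (T ∖ Y)), so ((Y ∪ S) ∩ (Y ∩ S)) ∖ ((T ∖ S) ∪ (T ∖ Y)) ⊆ ((Y ∪ S) ∩ (Y ∩ S)) ∪ ((T ∖ S) ∪ (T ∖ Y)).

(⊆) fails; (⊇) holds.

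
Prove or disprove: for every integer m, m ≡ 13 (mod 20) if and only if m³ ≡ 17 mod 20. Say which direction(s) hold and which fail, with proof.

Forward direction. Suppose m ≡ 13 (mod 20). Write m = 20j + 13. Then (20j + 13)³ = 8000j³ + 15600j² + 10140j + 2197 = 20(400j³ + 780j² + 507j + 109) + 17, so m³ ≡ 17 (mod 20).

Converse. Suppose m³ ≡ 17 (mod 20). The only residue r in {0, …, 19} with r³ ≡ 17 (mod 20) is r = 13, so m ≡ 13 (mod 20).

Equivalent; both directions hold.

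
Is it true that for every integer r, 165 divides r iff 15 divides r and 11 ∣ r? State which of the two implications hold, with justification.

[⇒] If 165 ∣ r, write r = 165q. Since 165 = 11·15, r = 15·(11q), so 15 ∣ r; and since 165 = 15·11, r = 11·(15q), so 11 ∣ r.

[⇐] Suppose 15 ∣ r and 11 ∣ r. Any common multiple of 15 and 11 is a multiple of their lcm; here gcd(15, 11) = 1, so lcm(15, 11) = 15·11 = 165, so 165 ∣ r.

Both implications hold.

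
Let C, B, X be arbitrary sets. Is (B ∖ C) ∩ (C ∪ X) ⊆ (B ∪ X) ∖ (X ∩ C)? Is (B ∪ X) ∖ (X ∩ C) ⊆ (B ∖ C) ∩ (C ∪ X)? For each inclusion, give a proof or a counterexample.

The sets are not equal: only the forward inclusion holds.

Forward inclusion. Let x ∈ (B ∖ C) ∩ (C ∪ X). Then x ∈ B ∩ X and x ∉ C, from which x ∈ (B ∪ X) ∖ (X ∩ C).

Reverse inclusion. This inclusion fails. Take C = ∅, B = {1}, X = ∅; then 1 ∈ (B ∪ X) ∖ (X ∩ C) but 1 ∉ (B ∖ C) ∩ (C ∪ X).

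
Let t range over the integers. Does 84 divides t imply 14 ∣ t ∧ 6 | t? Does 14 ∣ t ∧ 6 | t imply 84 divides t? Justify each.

(⇒) If 84 ∣ t, write t = 84q. Since 84 = 6·14, t = 14·(6q), so 14 ∣ t; and since 84 = 14·6, t = 6·(14q), so 6 ∣ t.

(⇐) This fails: take t = 42. Both 14 ∣ 42 and 6 ∣ 42, yet 42 is not a multiple of 84 (since 42 = 0·84 + 42), so 84 ∤ 42.

Only the forward direction holds.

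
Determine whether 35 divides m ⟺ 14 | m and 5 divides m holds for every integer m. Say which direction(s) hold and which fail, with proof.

The forward direction fails; the converse holds.

(⟹) This fails: take m = 35. Certainly 35 ∣ 35, but 14 ∤ 35.

(⟸) Suppose 14 ∣ m and 5 ∣ m. Any common multiple of 14 and 5 is a multiple of their lcm; here gcd(14, 5) = 1, so lcm(14, 5) = 14·5 = 70, so 70 ∣ m. Since 35 ∣ 70, it follows that 35 ∣ m.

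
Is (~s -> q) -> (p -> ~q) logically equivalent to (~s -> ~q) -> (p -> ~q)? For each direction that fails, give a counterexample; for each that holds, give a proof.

Not equivalent: only (⇒) holds.

(⇒) Assume the antecedent. If p is true, the antecedent forces (p = T, q = F, s = F) or (p = T, q = F, s = T), and (~s -> ~q) -> (p -> ~q) holds there. If p is false, (~s -> ~q) -> (p -> ~q) reduces to true regardless of the other variables. Either way (~s -> ~q) -> (p -> ~q) holds.

(⇐) This fails. Under p = T, q = T, s = F, the left side is false but the right side is true.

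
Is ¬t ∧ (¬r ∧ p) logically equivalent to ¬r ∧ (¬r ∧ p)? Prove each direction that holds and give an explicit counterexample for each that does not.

(⇒) holds; (⇐) fails.

(⇐) This fails. Under p = T, t = T, r = F, the left side is false but the right side is true.

(⇒) Assume the antecedent. If p is true, the antecedent forces (p = T, t = F, r = F), and ¬r ∧ (¬r ∧ p) holds there. If p is false, the antecedent cannot hold. Either way ¬r ∧ (¬r ∧ p) holds.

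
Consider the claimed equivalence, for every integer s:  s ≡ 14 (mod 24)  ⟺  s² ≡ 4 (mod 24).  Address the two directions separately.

(⇒) Suppose s ≡ 14 (mod 24). Write s = 24j + 14. Then (24j + 14)² = 576j² + 672j + 196 = 24(24j² + 28j + 8) + 4, so s² ≡ 4 (mod 24).

(⇐) This fails: take s = 2. Then 2² = 4 ≡ 4 (mod 24), yet 2 ≡ 2 (mod 24), not 14.

Only the forward implication holds.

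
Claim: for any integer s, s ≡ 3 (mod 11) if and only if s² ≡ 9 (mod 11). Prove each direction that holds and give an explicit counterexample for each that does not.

The forward direction holds; the converse fails.

[⇒] Suppose s ≡ 3 (mod 11). Write s = 11j + 3. Then (11j + 3)² = 121j² + 66j + 9 = 11(11j² + 6j) + 9, so s² ≡ 9 (mod 11).

[⇐] This fails: take s = 8. Then 8² = 64 ≡ 9 (mod 11), yet 8 ≡ 8 (mod 11), not 3.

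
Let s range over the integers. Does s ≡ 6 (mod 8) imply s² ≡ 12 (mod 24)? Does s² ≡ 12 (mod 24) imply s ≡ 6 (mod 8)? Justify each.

(⇒) This fails: take s = 14. Then 14 ≡ 6 (mod 8), but 14² = 196 ≡ 4 (mod 24), not 12.

(⇐) This fails: take s = 18. Then 18² = 324 ≡ 12 (mod 24), yet 18 ≡ 2 (mod 8), not 6.

(⇒) fails and (⇐) fails.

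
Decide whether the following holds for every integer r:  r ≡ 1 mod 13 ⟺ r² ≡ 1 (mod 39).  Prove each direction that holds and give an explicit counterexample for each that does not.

(⟹) This fails: take r = 27. Then 27 ≡ 1 (mod 13), but 27² = 729 ≡ 27 (mod 39), not 1.

(⟸) This fails: take r = 25. Then 25² = 625 ≡ 1 (mod 39), yet 25 ≡ 12 (mod 13), not 1.

Neither direction holds.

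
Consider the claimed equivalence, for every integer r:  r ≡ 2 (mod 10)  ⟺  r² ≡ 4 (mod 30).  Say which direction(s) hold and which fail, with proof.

(→) This fails: take r = 12. Then 12 ≡ 2 (mod 10), but 12² = 144 ≡ 24 (mod 30), not 4.

(←) This fails: take r = 8. Then 8² = 64 ≡ 4 (mod 30), yet 8 ≡ 8 (mod 10), not 2.

Neither implication holds.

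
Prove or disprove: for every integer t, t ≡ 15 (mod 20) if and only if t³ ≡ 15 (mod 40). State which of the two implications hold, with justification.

(→) This fails: take t = 35. Then 35 ≡ 15 (mod 20), but 35³ = 42875 ≡ 35 (mod 40), not 15.

(←) Conversely, the residues r modulo 40 with r³ ≡ 15 (mod 40) are exactly {15}, and each is ≡ 15 (mod 20).

The forward direction fails; the converse holds.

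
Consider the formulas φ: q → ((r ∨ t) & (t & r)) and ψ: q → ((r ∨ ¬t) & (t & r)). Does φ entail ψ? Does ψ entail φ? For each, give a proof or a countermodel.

(⟹) Assume the antecedent. If q is true, the antecedent forces (r = T, q = T, t = T), and q → ((r ∨ ¬t) & (t & r)) holds there. If q is false, q → ((r ∨ ¬t) & (t & r)) reduces to true regardless of the other variables. Either way q → ((r ∨ ¬t) & (t & r)) holds.

(⟸) Assume the antecedent. If q is true, the antecedent forces (r = T, q = T, t = T), and q → ((r ∨ t) & (t & r)) holds there. If q is false, q → ((r ∨ t) & (t & r)) reduces to true regardless of the other variables. Either way q → ((r ∨ t) & (t & r)) holds.

Equivalent; both directions hold.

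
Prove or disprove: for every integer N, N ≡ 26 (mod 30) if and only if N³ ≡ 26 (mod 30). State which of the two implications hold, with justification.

Converse. Suppose N³ ≡ 26 (mod 30). The only residue r in {0, …, 29} with r³ ≡ 26 (mod 30) is r = 26, so N ≡ 26 (mod 30).

Forward direction. Suppose N ≡ 26 (mod 30). Write N = 30j + 26. Then (30j + 26)³ = 27000j³ + 70200j² + 60840j + 17576 = 30(900j³ + 2340j² + 2028j + 585) + 26, so N³ ≡ 26 (mod 30).

Both implications hold.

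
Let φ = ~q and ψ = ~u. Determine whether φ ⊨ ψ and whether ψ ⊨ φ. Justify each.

Neither implication holds.

(⟹) This fails. Under u = T, q = F, the left side is true but the right side is false.

(⟸) This fails. Under u = F, q = T, the left side is false but the right side is true.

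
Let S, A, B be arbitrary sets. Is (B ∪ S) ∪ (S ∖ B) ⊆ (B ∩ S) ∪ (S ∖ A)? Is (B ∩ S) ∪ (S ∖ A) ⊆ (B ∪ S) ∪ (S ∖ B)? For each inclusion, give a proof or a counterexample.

The sets are not equal: only the reverse inclusion holds.

Forward inclusion. This inclusion fails. Take S = {1}, A = {1}, B = ∅; then 1 ∈ (B ∪ S) ∪ (S ∖ B) but 1 ∉ (B ∩ S) ∪ (S ∖ A).

Reverse inclusion. Let x ∈ (B ∩ S) ∪ (S ∖ A). Then either x ∈ S and x ∉ A, B; or x ∈ S ∩ B and x ∉ A; or x ∈ S ∩ A ∩ B. In each case x ∈ (B ∪ S) ∪ (S ∖ B), so (B ∩ S) ∪ (S ∖ A) ⊆ (B ∪ S) ∪ (S ∖ B).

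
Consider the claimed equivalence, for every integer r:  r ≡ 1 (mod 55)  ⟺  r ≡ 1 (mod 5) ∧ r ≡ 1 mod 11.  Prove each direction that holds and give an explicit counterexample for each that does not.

[⇒] Suppose r ≡ 1 (mod 55); write r = 55j + 1. Since 5 ∣ 55, reducing mod 5 gives r ≡ 1 (mod 5); since 11 ∣ 55, reducing mod 11 gives r ≡ 1 (mod 11).

[⇐] Conversely, if r ≡ 1 (mod 5) and r ≡ 1 (mod 11), then by the Chinese remainder theorem r ≡ 1 (mod 55). This is exactly r ≡ 1 (mod 55).

Both implications hold.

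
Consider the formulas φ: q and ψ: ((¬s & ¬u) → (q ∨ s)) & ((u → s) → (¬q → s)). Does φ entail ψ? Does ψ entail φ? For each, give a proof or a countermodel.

Not equivalent: only (⇒) holds.

(⇒) Assume the antecedent. If u is true, the consequent reduces to true regardless of the other variables. If u is false, the antecedent forces (u = F, s = F, q = T) or (u = F, s = T, q = T), and the consequent holds there. Either way the consequent holds.

(⇐) This fails. Under u = T, s = F, q = F, the left side is false but the right side is true.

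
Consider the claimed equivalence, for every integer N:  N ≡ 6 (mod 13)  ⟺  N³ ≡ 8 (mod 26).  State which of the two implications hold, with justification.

Neither implication holds.

Forward direction. This fails: take N = 19. Then 19 ≡ 6 (mod 13), but 19³ = 6859 ≡ 21 (mod 26), not 8.

Converse. This fails: take N = 2. Then 2³ = 8 ≡ 8 (mod 26), yet 2 ≡ 2 (mod 13), not 6.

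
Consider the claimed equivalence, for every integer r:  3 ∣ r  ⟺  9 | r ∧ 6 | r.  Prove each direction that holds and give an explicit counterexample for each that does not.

The forward direction fails; the converse holds.

(⟹) This fails: take r = 3. Certainly 3 ∣ 3, but 9 ∤ 3.

(⟸) Suppose 9 ∣ r and 6 ∣ r. Any common multiple of 9 and 6 is a multiple of their lcm; here lcm(9, 6) = 9·6/gcd(9, 6) = 54/3 = 18, so 18 ∣ r. Since 3 ∣ 18, it follows that 3 ∣ r.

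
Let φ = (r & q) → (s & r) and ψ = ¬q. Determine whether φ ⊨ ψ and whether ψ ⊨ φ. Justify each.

Not equivalent: only (⇐) holds.

(⇒) This fails. Under r = F, s = F, q = T, the left side is true but the right side is false.

(⇐) Assume the antecedent. If r is true, the antecedent forces (r = T, s = F, q = F) or (r = T, s = T, q = F), and (r & q) → (s & r) holds there. If r is false, (r & q) → (s & r) reduces to true regardless of the other variables. Either way (r & q) → (s & r) holds.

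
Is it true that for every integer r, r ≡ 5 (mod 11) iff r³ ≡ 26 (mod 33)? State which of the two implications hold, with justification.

(⟹) This fails: take r = 16. Then 16 ≡ 5 (mod 11), but 16³ = 4096 ≡ 4 (mod 33), not 26.

(⟸) Conversely, the residues r modulo 33 with r³ ≡ 26 (mod 33) are exactly {5}, and each is ≡ 5 (mod 11).

Only the reverse direction holds.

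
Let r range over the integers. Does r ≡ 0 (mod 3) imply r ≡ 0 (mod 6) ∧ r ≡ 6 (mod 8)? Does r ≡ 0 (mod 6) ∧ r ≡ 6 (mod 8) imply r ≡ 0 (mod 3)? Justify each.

[⇐] If r ≡ 0 (mod 6) and r ≡ 6 (mod 8), then by the Chinese remainder theorem r ≡ 6 (mod 24). Since 6 ≡ 0 (mod 3) and 3 ∣ 24, we get r ≡ 0 (mod 3).

[⇒] This fails: r = 0 gives 0 ≡ 0 (mod 3) but 0 ≡ 0 (mod 8), so the conjunction on the right does not hold.

Not equivalent: only (⇐) holds.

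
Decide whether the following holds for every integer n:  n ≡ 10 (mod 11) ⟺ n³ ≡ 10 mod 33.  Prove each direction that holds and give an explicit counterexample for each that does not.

(⇐) The residues r modulo 33 with r³ ≡ 10 (mod 33) are exactly {10}, and each is ≡ 10 (mod 11).

(⇒) This fails: take n = 21. Then 21 ≡ 10 (mod 11), but 21³ = 9261 ≡ 21 (mod 33), not 10.

(⇒) fails; (⇐) holds.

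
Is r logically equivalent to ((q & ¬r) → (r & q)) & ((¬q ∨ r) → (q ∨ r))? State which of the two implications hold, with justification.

(⇒) Assume the antecedent. If r is true, the consequent reduces to true regardless of the other variables. If r is false, the antecedent cannot hold. Either way the consequent holds.

(⇐) Assume the antecedent. If r is true, r reduces to true regardless of the other variables. If r is false, the antecedent cannot hold. Either way r holds.

Both directions hold; the statement is true.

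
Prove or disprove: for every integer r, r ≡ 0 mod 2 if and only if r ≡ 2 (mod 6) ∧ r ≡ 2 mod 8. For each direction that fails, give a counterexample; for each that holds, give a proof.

Not equivalent: only (⇐) holds.

(⟹) This fails: r = 0 gives 0 ≡ 0 (mod 2) but 0 ≡ 0 (mod 6), so the conjunction on the right does not hold.

(⟸) Conversely, if r ≡ 2 (mod 6) and r ≡ 2 (mod 8), then by the Chinese remainder theorem r ≡ 2 (mod 24). Since 2 ≡ 0 (mod 2) and 2 ∣ 24, we get r ≡ 0 (mod 2).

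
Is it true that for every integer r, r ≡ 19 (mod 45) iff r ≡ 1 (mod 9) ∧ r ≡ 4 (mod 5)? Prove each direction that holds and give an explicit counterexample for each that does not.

[⇒] Suppose r ≡ 19 (mod 45); write r = 45j + 19. Since 9 ∣ 45, reducing mod 9 gives r ≡ 19 ≡ 1 (mod 9); since 5 ∣ 45, reducing mod 5 gives r ≡ 19 ≡ 4 (mod 5).

[⇐] Conversely, if r ≡ 1 (mod 9) and r ≡ 4 (mod 5), then by the Chinese remainder theorem r ≡ 19 (mod 45). This is exactly r ≡ 19 (mod 45).

The biconditional holds.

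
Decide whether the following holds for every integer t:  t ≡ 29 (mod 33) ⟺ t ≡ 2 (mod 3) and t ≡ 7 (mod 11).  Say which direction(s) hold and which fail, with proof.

Both directions hold; the statement is true.

(⟸) If t ≡ 2 (mod 3) and t ≡ 7 (mod 11), then by the Chinese remainder theorem t ≡ 29 (mod 33). This is exactly t ≡ 29 (mod 33).

(⟹) Suppose t ≡ 29 (mod 33); write t = 33j + 29. Since 3 ∣ 33, reducing mod 3 gives t ≡ 29 ≡ 2 (mod 3); since 11 ∣ 33, reducing mod 11 gives t ≡ 29 ≡ 7 (mod 11).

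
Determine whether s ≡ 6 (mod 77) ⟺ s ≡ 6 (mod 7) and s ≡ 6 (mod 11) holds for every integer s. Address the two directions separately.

Both directions hold; the statement is true.

Converse. If s ≡ 6 (mod 7) and s ≡ 6 (mod 11), then by the Chinese remainder theorem s ≡ 6 (mod 77). This is exactly s ≡ 6 (mod 77).

Forward direction. Suppose s ≡ 6 (mod 77); write s = 77j + 6. Since 7 ∣ 77, reducing mod 7 gives s ≡ 6 (mod 7); since 11 ∣ 77, reducing mod 11 gives s ≡ 6 (mod 11).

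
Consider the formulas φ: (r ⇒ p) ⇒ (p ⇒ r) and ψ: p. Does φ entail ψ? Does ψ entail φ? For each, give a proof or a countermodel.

(⟹) This fails. Under p = F, r = F, the left side is true but the right side is false.

(⟸) This fails. Under p = T, r = F, the left side is false but the right side is true.

(⇒) fails and (⇐) fails.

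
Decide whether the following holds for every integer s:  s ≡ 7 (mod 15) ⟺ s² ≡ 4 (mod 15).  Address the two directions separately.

(⇒) Suppose s ≡ 7 (mod 15). Write s = 15j + 7. Then (15j + 7)² = 225j² + 210j + 49 = 15(15j² + 14j + 3) + 4, so s² ≡ 4 (mod 15).

(⇐) This fails: take s = 2. Then 2² = 4 ≡ 4 (mod 15), yet 2 ≡ 2 (mod 15), not 7.

(⇒) holds; (⇐) fails.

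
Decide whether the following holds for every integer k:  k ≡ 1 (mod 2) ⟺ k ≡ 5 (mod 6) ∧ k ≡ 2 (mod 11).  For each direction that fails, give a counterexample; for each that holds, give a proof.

Only the converse holds.

(⟹) This fails: k = 1 gives 1 ≡ 1 (mod 2) but 1 ≡ 1 (mod 6), so the conjunction on the right does not hold.

(⟸) Conversely, if k ≡ 5 (mod 6) and k ≡ 2 (mod 11), then by the Chinese remainder theorem k ≡ 35 (mod 66). Since 35 ≡ 1 (mod 2) and 2 ∣ 66, we get k ≡ 1 (mod 2).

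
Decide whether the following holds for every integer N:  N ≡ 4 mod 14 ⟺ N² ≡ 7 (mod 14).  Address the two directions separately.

[⇒] This fails: take N = 4. Then 4 ≡ 4 (mod 14), but 4² = 16 ≡ 2 (mod 14), not 7.

[⇐] This fails: take N = 7. Then 7² = 49 ≡ 7 (mod 14), yet 7 ≡ 7 (mod 14), not 4.

Neither implication holds.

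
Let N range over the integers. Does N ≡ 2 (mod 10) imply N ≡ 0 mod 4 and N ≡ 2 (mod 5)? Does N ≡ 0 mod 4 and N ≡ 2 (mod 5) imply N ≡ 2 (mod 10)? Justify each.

(⇒) fails; (⇐) holds.

(⇒) This fails: N = 2 gives 2 ≡ 2 (mod 10) but 2 ≡ 2 (mod 4), so the conjunction on the right does not hold.

(⇐) Conversely, if N ≡ 0 (mod 4) and N ≡ 2 (mod 5), then by the Chinese remainder theorem N ≡ 12 (mod 20). Since 12 ≡ 2 (mod 10) and 10 ∣ 20, we get N ≡ 2 (mod 10).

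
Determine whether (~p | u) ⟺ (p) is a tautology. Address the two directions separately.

(⟹) This fails. Under p = F, u = F, the left side is true but the right side is false.

(⟸) This fails. Under p = T, u = F, the left side is false but the right side is true.

(⇒) fails and (⇐) fails.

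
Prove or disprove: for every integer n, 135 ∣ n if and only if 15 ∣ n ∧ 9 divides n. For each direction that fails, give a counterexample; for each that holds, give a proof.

[⇒] If 135 ∣ n, write n = 135q. Since 135 = 9·15, n = 15·(9q), so 15 ∣ n; and since 135 = 15·9, n = 9·(15q), so 9 ∣ n.

[⇐] This fails: take n = 45. Both 15 ∣ 45 and 9 ∣ 45, yet 45 is not a multiple of 135 (since 45 = 0·135 + 45), so 135 ∤ 45.

Not equivalent: only (⇒) holds.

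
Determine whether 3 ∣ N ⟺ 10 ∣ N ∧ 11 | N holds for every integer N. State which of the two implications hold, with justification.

[⇒] This fails: take N = 3. Certainly 3 ∣ 3, but 10 ∤ 3.

[⇐] This fails: take N = 110. Both 10 ∣ 110 and 11 ∣ 110, yet 110 is not a multiple of 3 (since 110 = 36·3 + 2), so 3 ∤ 110.

(⇒) fails and (⇐) fails.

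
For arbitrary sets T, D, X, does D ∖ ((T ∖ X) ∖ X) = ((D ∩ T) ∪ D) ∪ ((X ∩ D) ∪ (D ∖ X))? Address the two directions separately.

Only the forward inclusion holds.

Reverse inclusion. This inclusion fails. Take T = {1}, D = {1}, X = ∅; then 1 ∈ ((D ∩ T) ∪ D) ∪ ((X ∩ D) ∪ (D ∖ X)) but 1 ∉ D ∖ ((T ∖ X) ∖ X).

Forward inclusion. Let x ∈ D ∖ ((T ∖ X) ∖ X). Then either x ∈ D and x ∉ T, X; or x ∈ D ∩ X and x ∉ T; or x ∈ T ∩ D ∩ X. In each case x ∈ ((D ∩ T) ∪ D) ∪ ((X ∩ D) ∪ (D ∖ X)), so D ∖ ((T ∖ X) ∖ X) ⊆ ((D ∩ T) ∪ D) ∪ ((X ∩ D) ∪ (D ∖ X)).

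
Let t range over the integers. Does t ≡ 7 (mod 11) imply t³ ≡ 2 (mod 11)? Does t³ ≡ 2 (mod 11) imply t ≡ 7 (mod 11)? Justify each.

Both implications hold.

[⇒] Suppose t ≡ 7 (mod 11). Write t = 11j + 7. Then (11j + 7)³ = 1331j³ + 2541j² + 1617j + 343 = 11(121j³ + 231j² + 147j + 31) + 2, so t³ ≡ 2 (mod 11).

[⇐] For the converse, argue contrapositively. If t ≢ 7 (mod 11), then t is congruent to one of 0, 1, 2, 3, 4, 5, 6, 8, 9, 10 modulo 11, and these give t³ ≡ 0, 1, 8, 5, 9, 4, 7, 6, 3, 10 respectively — never 2.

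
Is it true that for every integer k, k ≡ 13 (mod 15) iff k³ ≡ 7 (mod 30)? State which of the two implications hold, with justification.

(→) This fails: take k = 28. Then 28 ≡ 13 (mod 15), but 28³ = 21952 ≡ 22 (mod 30), not 7.

(←) Conversely, the residues r modulo 30 with r³ ≡ 7 (mod 30) are exactly {13}, and each is ≡ 13 (mod 15).

Not equivalent: only (⇐) holds.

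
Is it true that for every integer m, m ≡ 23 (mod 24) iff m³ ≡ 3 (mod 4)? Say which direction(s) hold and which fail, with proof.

(⇒) holds; (⇐) fails.

(→) Suppose m ≡ 23 (mod 24). Then m³ ≡ 23³ = 12167 (mod 24), and since 4 ∣ 24, also m³ ≡ 3 (mod 4).

(←) This fails: take m = 3. Then 3³ = 27 ≡ 3 (mod 4), yet 3 ≡ 3 (mod 24), not 23.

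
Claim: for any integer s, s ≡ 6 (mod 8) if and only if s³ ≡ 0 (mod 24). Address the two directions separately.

Neither implication holds.

Forward direction. This fails: take s = 14. Then 14 ≡ 6 (mod 8), but 14³ = 2744 ≡ 8 (mod 24), not 0.

Converse. This fails: take s = 0. Then 0³ = 0 ≡ 0 (mod 24), yet 0 ≡ 0 (mod 8), not 6.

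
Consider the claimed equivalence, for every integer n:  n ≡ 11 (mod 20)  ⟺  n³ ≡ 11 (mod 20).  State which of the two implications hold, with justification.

Both directions hold; the statement is true.

(⟹) Suppose n ≡ 11 (mod 20). Write n = 20j + 11. Then (20j + 11)³ = 8000j³ + 13200j² + 7260j + 1331 = 20(400j³ + 660j² + 363j + 66) + 11, so n³ ≡ 11 (mod 20).

(⟸) Conversely, suppose n³ ≡ 11 (mod 20). The only residue r in {0, …, 19} with r³ ≡ 11 (mod 20) is r = 11, so n ≡ 11 (mod 20).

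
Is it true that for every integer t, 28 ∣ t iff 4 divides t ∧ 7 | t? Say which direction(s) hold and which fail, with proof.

Equivalent; both directions hold.

(→) If 28 ∣ t, write t = 28q. Since 28 = 7·4, t = 4·(7q), so 4 ∣ t; and since 28 = 4·7, t = 7·(4q), so 7 ∣ t.

(←) Suppose 4 ∣ t and 7 ∣ t. Any common multiple of 4 and 7 is a multiple of their lcm; here gcd(4, 7) = 1, so lcm(4, 7) = 4·7 = 28, so 28 ∣ t.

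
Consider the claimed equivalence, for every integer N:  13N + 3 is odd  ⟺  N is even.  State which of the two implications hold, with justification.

Both implications hold.

(→) Suppose 13N + 3 is odd. Since 13 is odd, 13N and N have the same parity, so 13N + 3 ≡ N + 3 (mod 2). As 3 is odd, 13N + 3 is odd exactly when N is even. Thus N is even.

(←) Conversely, suppose N is even; write N = 2j. Then 13N + 3 = 13·(2j) + 3 = 2·13j + 3, which is odd.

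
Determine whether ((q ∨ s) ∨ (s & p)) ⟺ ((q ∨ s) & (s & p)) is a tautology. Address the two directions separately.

(⇒) fails; (⇐) holds.

(←) Assume the antecedent. If p is true, the antecedent forces (p = T, q = F, s = T) or (p = T, q = T, s = T), and (q ∨ s) ∨ (s & p) holds there. If p is false, the antecedent cannot hold. Either way (q ∨ s) ∨ (s & p) holds.

(→) This fails. Under p = F, q = T, s = F, the left side is true but the right side is false.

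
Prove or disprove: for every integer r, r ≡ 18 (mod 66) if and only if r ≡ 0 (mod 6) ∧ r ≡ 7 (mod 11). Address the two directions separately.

(⟹) Suppose r ≡ 18 (mod 66); write r = 66j + 18. Since 6 ∣ 66, reducing mod 6 gives r ≡ 18 ≡ 0 (mod 6); since 11 ∣ 66, reducing mod 11 gives r ≡ 18 ≡ 7 (mod 11).

(⟸) Conversely, if r ≡ 0 (mod 6) and r ≡ 7 (mod 11), then by the Chinese remainder theorem r ≡ 18 (mod 66). This is exactly r ≡ 18 (mod 66).

The biconditional holds.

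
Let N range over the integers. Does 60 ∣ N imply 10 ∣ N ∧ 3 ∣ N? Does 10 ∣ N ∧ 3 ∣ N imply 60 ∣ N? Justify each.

(⟸) This fails: take N = 30. Both 10 ∣ 30 and 3 ∣ 30, yet 30 is not a multiple of 60 (since 30 = 0·60 + 30), so 60 ∤ 30.

(⟹) If 60 ∣ N, write N = 60q. Since 60 = 6·10, N = 10·(6q), so 10 ∣ N; and since 60 = 20·3, N = 3·(20q), so 3 ∣ N.

(⇒) holds; (⇐) fails.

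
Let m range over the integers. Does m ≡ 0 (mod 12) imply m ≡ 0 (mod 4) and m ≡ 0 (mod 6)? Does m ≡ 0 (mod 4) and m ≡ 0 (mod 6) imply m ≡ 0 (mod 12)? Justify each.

Equivalent; both directions hold.

(⇒) Suppose m ≡ 0 (mod 12); write m = 12j + 0. Since 4 ∣ 12, reducing mod 4 gives m ≡ 0 (mod 4); since 6 ∣ 12, reducing mod 6 gives m ≡ 0 (mod 6).

(⇐) Conversely, if m ≡ 0 (mod 4) and m ≡ 0 (mod 6), then by the Chinese remainder theorem m ≡ 0 (mod 12). This is exactly m ≡ 0 (mod 12).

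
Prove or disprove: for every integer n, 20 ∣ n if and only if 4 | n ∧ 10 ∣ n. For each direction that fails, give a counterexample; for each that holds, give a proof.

Equivalent; both directions hold.

(⟹) If 20 ∣ n, write n = 20q. Since 20 = 5·4, n = 4·(5q), so 4 ∣ n; and since 20 = 2·10, n = 10·(2q), so 10 ∣ n.

(⟸) Suppose 4 ∣ n and 10 ∣ n. Any common multiple of 4 and 10 is a multiple of their lcm; here lcm(4, 10) = 4·10/gcd(4, 10) = 40/2 = 20, so 20 ∣ n.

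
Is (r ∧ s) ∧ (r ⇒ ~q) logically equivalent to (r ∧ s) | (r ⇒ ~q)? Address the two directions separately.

[⇐] This fails. Under s = F, q = F, r = F, the left side is false but the right side is true.

[⇒] Assume the antecedent. If s is true, (r ∧ s) | (r ⇒ ~q) reduces to true regardless of the other variables. If s is false, the antecedent cannot hold. Either way (r ∧ s) | (r ⇒ ~q) holds.

(⇒) holds; (⇐) fails.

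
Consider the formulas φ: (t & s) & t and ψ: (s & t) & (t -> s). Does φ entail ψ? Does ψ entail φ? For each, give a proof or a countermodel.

Forward direction. Assume the antecedent. If t is true, the antecedent forces (t = T, s = T), and (s & t) & (t -> s) holds there. If t is false, the antecedent cannot hold. Either way (s & t) & (t -> s) holds.

Converse. Assume the antecedent. If t is true, the antecedent forces (t = T, s = T), and (t & s) & t holds there. If t is false, the antecedent cannot hold. Either way (t & s) & t holds.

Both directions hold; the statement is true.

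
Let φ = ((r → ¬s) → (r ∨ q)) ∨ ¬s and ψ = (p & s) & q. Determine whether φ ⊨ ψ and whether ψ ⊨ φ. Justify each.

The forward direction fails; the converse holds.

(⟸) Assume the antecedent. If p is true, the antecedent forces (p = T, q = T, r = F, s = T) or (p = T, q = T, r = T, s = T), and ((r → ¬s) → (r ∨ q)) ∨ ¬s holds there. If p is false, the antecedent cannot hold. Either way ((r → ¬s) → (r ∨ q)) ∨ ¬s holds.

(⟹) This fails. Under p = F, q = F, r = F, s = F, the left side is true but the right side is false.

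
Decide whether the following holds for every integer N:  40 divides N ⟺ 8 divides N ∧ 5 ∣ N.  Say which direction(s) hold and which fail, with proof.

The biconditional holds.

Forward direction. If 40 ∣ N, write N = 40q. Since 40 = 5·8, N = 8·(5q), so 8 ∣ N; and since 40 = 8·5, N = 5·(8q), so 5 ∣ N.

Converse. Suppose 8 ∣ N and 5 ∣ N. Any common multiple of 8 and 5 is a multiple of their lcm; here gcd(8, 5) = 1, so lcm(8, 5) = 8·5 = 40, so 40 ∣ N.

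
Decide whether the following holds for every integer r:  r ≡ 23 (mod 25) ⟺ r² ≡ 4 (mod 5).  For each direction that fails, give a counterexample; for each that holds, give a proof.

(⇒) Suppose r ≡ 23 (mod 25). Then r² ≡ 23² = 529 (mod 25), and since 5 ∣ 25, also r² ≡ 4 (mod 5).

(⇐) This fails: take r = 2. Then 2² = 4 ≡ 4 (mod 5), yet 2 ≡ 2 (mod 25), not 23.

The forward direction holds; the converse fails.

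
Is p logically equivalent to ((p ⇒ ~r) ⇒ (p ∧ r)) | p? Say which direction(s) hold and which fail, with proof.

Forward direction. Assume the antecedent. If r is true, the antecedent forces (r = T, p = T), and ((p ⇒ ~r) ⇒ (p ∧ r)) | p holds there. If r is false, the antecedent forces (r = F, p = T), and ((p ⇒ ~r) ⇒ (p ∧ r)) | p holds there. Either way ((p ⇒ ~r) ⇒ (p ∧ r)) | p holds.

Converse. Assume the antecedent. If r is true, the antecedent forces (r = T, p = T), and p holds there. If r is false, the antecedent forces (r = F, p = T), and p holds there. Either way p holds.

Both implications hold.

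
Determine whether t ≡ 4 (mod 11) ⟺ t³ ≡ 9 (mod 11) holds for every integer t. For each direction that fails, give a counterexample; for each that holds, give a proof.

(⇒) Suppose t ≡ 4 (mod 11). Write t = 11j + 4. Then (11j + 4)³ = 1331j³ + 1452j² + 528j + 64 = 11(121j³ + 132j² + 48j + 5) + 9, so t³ ≡ 9 (mod 11).

(⇐) Conversely, suppose t³ ≡ 9 (mod 11). The only residue r in {0, …, 10} with r³ ≡ 9 (mod 11) is r = 4, so t ≡ 4 (mod 11).

Both implications hold.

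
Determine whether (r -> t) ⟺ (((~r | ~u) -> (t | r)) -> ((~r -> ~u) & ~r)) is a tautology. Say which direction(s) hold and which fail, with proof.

Not equivalent: only (⇐) holds.

(→) This fails. Under u = T, r = F, t = T, the left side is true but the right side is false.

(←) Assume the antecedent. If u is true, the antecedent forces (u = T, r = F, t = F), and r -> t holds there. If u is false, the antecedent forces (u = F, r = F, t = F) or (u = F, r = F, t = T), and r -> t holds there. Either way r -> t holds.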